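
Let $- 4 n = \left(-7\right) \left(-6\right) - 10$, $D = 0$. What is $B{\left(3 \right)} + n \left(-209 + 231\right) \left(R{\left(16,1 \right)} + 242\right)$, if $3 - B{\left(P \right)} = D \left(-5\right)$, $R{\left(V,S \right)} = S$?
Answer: $-42765$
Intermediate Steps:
$B{\left(P \right)} = 3$ ($B{\left(P \right)} = 3 - 0 \left(-5\right) = 3 - 0 = 3 + 0 = 3$)
$n = -8$ ($n = - \frac{\left(-7\right) \left(-6\right) - 10}{4} = - \frac{42 - 10}{4} = \left(- \frac{1}{4}\right) 32 = -8$)
$B{\left(3 \right)} + n \left(-209 + 231\right) \left(R{\left(16,1 \right)} + 242\right) = 3 - 8 \left(-209 + 231\right) \left(1 + 242\right) = 3 - 8 \cdot 22 \cdot 243 = 3 - 42768 = -42765$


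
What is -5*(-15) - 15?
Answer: 60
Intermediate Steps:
-5*(-15) - 15 = 75 - 15 = 60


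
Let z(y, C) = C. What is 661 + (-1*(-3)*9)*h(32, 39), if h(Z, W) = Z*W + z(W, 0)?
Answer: 34357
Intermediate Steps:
h(Z, W) = W*Z (h(Z, W) = Z*W + 0 = W*Z + 0 = W*Z)
661 + (-1*(-3)*9)*h(32, 39) = 661 + (-1*(-3)*9)*(39*32) = 661 + (3*9)*1248 = 661 + 27*1248 = 661 + 33696 = 34357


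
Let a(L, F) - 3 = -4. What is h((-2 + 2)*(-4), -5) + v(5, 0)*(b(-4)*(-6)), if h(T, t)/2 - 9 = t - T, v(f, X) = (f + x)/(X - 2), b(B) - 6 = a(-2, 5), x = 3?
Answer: 128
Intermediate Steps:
a(L, F) = -1 (a(L, F) = 3 - 4 = -1)
b(B) = 5 (b(B) = 6 - 1 = 5)
v(f, X) = (3 + f)/(-2 + X) (v(f, X) = (f + 3)/(X - 2) = (3 + f)/(-2 + X))
h(T, t) = 18 - 2*T + 2*t (h(T, t) = 18 + 2*(t - T) = 18 + (-2*T + 2*t) = 18 - 2*T + 2*t)
h((-2 + 2)*(-4), -5) + v(5, 0)*(b(-4)*(-6)) = (18 - 2*(-2 + 2)*(-4) + 2*(-5)) + ((3 + 5)/(-2 + 0))*(5*(-6)) = (18 - 0*(-4) - 10) + (8/(-2))*(-30) = (18 - 2*0 - 10) - ½*8*(-30) = (18 + 0 - 10) - 4*(-30) = 8 + 120 = 128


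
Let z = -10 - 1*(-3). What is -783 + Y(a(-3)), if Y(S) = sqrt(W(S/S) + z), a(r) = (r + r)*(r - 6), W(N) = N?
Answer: -783 + I*sqrt(6) ≈ -783.0 + 2.4495*I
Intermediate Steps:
a(r) = 2*r*(-6 + r) (a(r) = (2*r)*(-6 + r) = 2*r*(-6 + r))
z = -7 (z = -10 + 3 = -7)
Y(S) = I*sqrt(6) (Y(S) = sqrt(S/S - 7) = sqrt(1 - 7) = sqrt(-6) = I*sqrt(6))
-783 + Y(a(-3)) = -783 + I*sqrt(6)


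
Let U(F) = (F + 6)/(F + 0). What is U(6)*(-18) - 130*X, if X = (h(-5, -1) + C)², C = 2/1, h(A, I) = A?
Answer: -1206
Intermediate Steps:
C = 2 (C = 2*1 = 2)
U(F) = (6 + F)/F
X = 9 (X = (-5 + 2)² = (-3)² = 9)
U(6)*(-18) - 130*X = ((6 + 6)/6)*(-18) - 130*9 = ((⅙)*12)*(-18) - 1170 = 2*(-18) - 1170 = -36 - 1170 = -1206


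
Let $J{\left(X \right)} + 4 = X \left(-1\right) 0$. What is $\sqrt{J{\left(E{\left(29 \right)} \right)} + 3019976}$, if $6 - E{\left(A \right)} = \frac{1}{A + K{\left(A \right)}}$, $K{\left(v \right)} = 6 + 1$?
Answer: $2 \sqrt{754993} \approx 1737.8$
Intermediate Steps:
$K{\left(v \right)} = 7$
$E{\left(A \right)} = 6 - \frac{1}{7 + A}$ ($E{\left(A \right)} = 6 - \frac{1}{A + 7} = 6 - \frac{1}{7 + A}$)
$J{\left(X \right)} = -4$ ($J{\left(X \right)} = -4 + X \left(-1\right) 0 = -4 + - X 0 = -4 + 0 = -4$)
$\sqrt{J{\left(E{\left(29 \right)} \right)} + 3019976} = \sqrt{-4 + 3019976} = \sqrt{3019972} = 2 \sqrt{754993}$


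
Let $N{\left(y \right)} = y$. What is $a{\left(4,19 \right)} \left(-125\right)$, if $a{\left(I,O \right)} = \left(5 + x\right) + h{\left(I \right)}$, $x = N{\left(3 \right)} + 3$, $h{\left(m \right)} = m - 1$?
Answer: $-1750$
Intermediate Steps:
$h{\left(m \right)} = -1 + m$ ($h{\left(m \right)} = m - 1 = -1 + m$)
$x = 6$ ($x = 3 + 3 = 6$)
$a{\left(I,O \right)} = 10 + I$ ($a{\left(I,O \right)} = \left(5 + 6\right) + \left(-1 + I\right) = 11 + \left(-1 + I\right) = 10 + I$)
$a{\left(4,19 \right)} \left(-125\right) = \left(10 + 4\right) \left(-125\right) = 14 \left(-125\right) = -1750$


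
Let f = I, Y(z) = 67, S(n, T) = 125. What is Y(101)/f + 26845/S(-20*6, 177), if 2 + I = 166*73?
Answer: 65052479/302900 ≈ 214.77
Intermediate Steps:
I = 12116 (I = -2 + 166*73 = -2 + 12118 = 12116)
f = 12116
Y(101)/f + 26845/S(-20*6, 177) = 67/12116 + 26845/125 = 67*(1/12116) + 26845*(1/125) = 67/12116 + 5369/25 = 65052479/302900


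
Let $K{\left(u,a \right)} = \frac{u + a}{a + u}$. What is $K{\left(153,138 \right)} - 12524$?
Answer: $-12523$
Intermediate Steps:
$K{\left(u,a \right)} = 1$ ($K{\left(u,a \right)} = \frac{a + u}{a + u} = 1$)
$K{\left(153,138 \right)} - 12524 = 1 - 12524 = -12523$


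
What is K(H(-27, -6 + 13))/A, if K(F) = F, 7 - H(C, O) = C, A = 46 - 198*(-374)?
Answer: 17/37049 ≈ 0.00045885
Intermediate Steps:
A = 74098 (A = 46 + 74052 = 74098)
H(C, O) = 7 - C
K(H(-27, -6 + 13))/A = (7 - 1*(-27))/74098 = (7 + 27)*(1/74098) = 34*(1/74098) = 17/37049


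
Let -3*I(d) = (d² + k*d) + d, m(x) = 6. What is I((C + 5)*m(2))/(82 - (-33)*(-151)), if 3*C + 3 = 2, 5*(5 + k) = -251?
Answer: -3668/73515 ≈ -0.049895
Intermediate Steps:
k = -276/5 (k = -5 + (⅕)*(-251) = -5 - 251/5 = -276/5 ≈ -55.200)
C = -⅓ (C = -1 + (⅓)*2 = -1 + ⅔ = -⅓ ≈ -0.33333)
I(d) = -d²/3 + 271*d/15 (I(d) = -((d² - 276*d/5) + d)/3 = -(d² - 271*d/5)/3 = -d²/3 + 271*d/15)
I((C + 5)*m(2))/(82 - (-33)*(-151)) = (((-⅓ + 5)*6)*(271 - 5*(-⅓ + 5)*6)/15)/(82 - (-33)*(-151)) = (((14/3)*6)*(271 - 70*6/3)/15)/(82 - 33*151) = ((1/15)*28*(271 - 5*28))/(82 - 4983) = ((1/15)*28*(271 - 140))/(-4901) = ((1/15)*28*131)*(-1/4901) = (3668/15)*(-1/4901) = -3668/73515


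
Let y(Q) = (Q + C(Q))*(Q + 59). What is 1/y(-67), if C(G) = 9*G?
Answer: 1/5360 ≈ 0.00018657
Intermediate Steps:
y(Q) = 10*Q*(59 + Q) (y(Q) = (Q + 9*Q)*(Q + 59) = (10*Q)*(59 + Q) = 10*Q*(59 + Q))
1/y(-67) = 1/(10*(-67)*(59 - 67)) = 1/(10*(-67)*(-8)) = 1/5360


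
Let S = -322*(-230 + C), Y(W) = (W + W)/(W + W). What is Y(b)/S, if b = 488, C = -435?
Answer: 1/214130 ≈ 4.6701e-6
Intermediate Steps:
Y(W) = 1 (Y(W) = (2*W)/((2*W)) = (2*W)*(1/(2*W)) = 1)
S = 214130 (S = -322*(-230 - 435) = -322*(-665) = 214130)
Y(b)/S = 1/214130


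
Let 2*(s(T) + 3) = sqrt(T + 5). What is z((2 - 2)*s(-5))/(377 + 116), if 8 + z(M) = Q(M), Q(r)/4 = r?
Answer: -8/493 ≈ -0.016227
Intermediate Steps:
Q(r) = 4*r
s(T) = -3 + sqrt(5 + T)/2 (s(T) = -3 + sqrt(T + 5)/2 = -3 + sqrt(5 + T)/2)
z(M) = -8 + 4*M
z((2 - 2)*s(-5))/(377 + 116) = (-8 + 4*((2 - 2)*(-3 + sqrt(5 - 5)/2)))/(377 + 116) = (-8 + 4*(0*(-3 + sqrt(0)/2)))/493 = (-8 + 4*(0*(-3 + (1/2)*0)))*(1/493) = (-8 + 4*(0*(-3 + 0)))*(1/493) = (-8 + 4*(0*(-3)))*(1/493) = (-8 + 4*0)*(1/493) = (-8 + 0)*(1/493) = -8*1/493 = -8/493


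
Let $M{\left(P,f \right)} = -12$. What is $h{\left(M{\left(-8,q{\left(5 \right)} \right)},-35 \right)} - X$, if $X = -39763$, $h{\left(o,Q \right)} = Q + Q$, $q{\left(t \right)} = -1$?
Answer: $39693$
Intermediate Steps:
$h{\left(o,Q \right)} = 2 Q$
$h{\left(M{\left(-8,q{\left(5 \right)} \right)},-35 \right)} - X = 2 \left(-35\right) - -39763 = -70 + 39763 = 39693$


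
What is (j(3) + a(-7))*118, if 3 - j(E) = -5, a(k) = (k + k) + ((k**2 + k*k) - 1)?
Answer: 10738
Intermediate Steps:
a(k) = -1 + 2*k + 2*k**2 (a(k) = 2*k + ((k**2 + k**2) - 1) = 2*k + (2*k**2 - 1) = 2*k + (-1 + 2*k**2) = -1 + 2*k + 2*k**2)
j(E) = 8 (j(E) = 3 - 1*(-5) = 3 + 5 = 8)
(j(3) + a(-7))*118 = (8 + (-1 + 2*(-7) + 2*(-7)**2))*118 = (8 + (-1 - 14 + 2*49))*118 = (8 + (-1 - 14 + 98))*118 = (8 + 83)*118 = 91*118 = 10738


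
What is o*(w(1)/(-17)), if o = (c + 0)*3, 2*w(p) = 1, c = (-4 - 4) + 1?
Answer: 21/34 ≈ 0.61765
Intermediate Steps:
c = -7 (c = -8 + 1 = -7)
w(p) = 1/2 (w(p) = (1/2)*1 = 1/2)
o = -21 (o = (-7 + 0)*3 = -7*3 = -21)
o*(w(1)/(-17)) = -21/(2*(-17)) = -21*(-1)/(2*17) = -21*(-1/34) = 21/34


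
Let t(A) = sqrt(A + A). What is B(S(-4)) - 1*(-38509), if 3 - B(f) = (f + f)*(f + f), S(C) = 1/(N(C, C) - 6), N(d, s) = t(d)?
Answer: 3*(77024*sqrt(2) + 89861*I)/(6*sqrt(2) + 7*I) ≈ 38512.0 - 0.070129*I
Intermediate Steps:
t(A) = sqrt(2)*sqrt(A) (t(A) = sqrt(2*A) = sqrt(2)*sqrt(A))
N(d, s) = sqrt(2)*sqrt(d)
S(C) = 1/(-6 + sqrt(2)*sqrt(C)) (S(C) = 1/(sqrt(2)*sqrt(C) - 6) = 1/(-6 + sqrt(2)*sqrt(C)))
B(f) = 3 - 4*f**2 (B(f) = 3 - (f + f)*(f + f) = 3 - 2*f*2*f = 3 - 4*f**2)
B(S(-4)) - 1*(-38509) = (3 - 4/(-6 + sqrt(2)*sqrt(-4))**2) - 1*(-38509) = (3 - 4/(-6 + sqrt(2)*(2*I))**2) + 38509 = (3 - 4/(-6 + 2*I*sqrt(2))**2) + 38509 = 38512 - 4/(-6 + 2*I*sqrt(2))**2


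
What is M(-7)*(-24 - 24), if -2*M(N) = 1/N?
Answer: -24/7 ≈ -3.4286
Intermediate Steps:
M(N) = -1/(2*N)
M(-7)*(-24 - 24) = (-1/2/(-7))*(-24 - 24) = -1/2*(-1/7)*(-48) = (1/14)*(-48) = -24/7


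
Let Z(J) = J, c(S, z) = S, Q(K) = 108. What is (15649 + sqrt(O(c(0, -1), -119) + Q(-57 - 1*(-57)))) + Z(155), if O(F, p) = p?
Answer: 15804 + I*sqrt(11) ≈ 15804.0 + 3.3166*I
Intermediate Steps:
(15649 + sqrt(O(c(0, -1), -119) + Q(-57 - 1*(-57)))) + Z(155) = (15649 + sqrt(-119 + 108)) + 155 = (15649 + sqrt(-11)) + 155 = (15649 + I*sqrt(11)) + 155 = 15804 + I*sqrt(11)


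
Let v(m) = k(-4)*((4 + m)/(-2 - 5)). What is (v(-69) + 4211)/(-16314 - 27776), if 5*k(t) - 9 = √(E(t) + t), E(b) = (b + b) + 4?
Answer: -14797/154315 - 13*I*√2/154315 ≈ -0.095888 - 0.00011914*I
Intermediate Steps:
E(b) = 4 + 2*b (E(b) = 2*b + 4 = 4 + 2*b)
k(t) = 9/5 + √(4 + 3*t)/5 (k(t) = 9/5 + √((4 + 2*t) + t)/5 = 9/5 + √(4 + 3*t)/5)
v(m) = (-4/7 - m/7)*(9/5 + 2*I*√2/5) (v(m) = (9/5 + √(4 + 3*(-4))/5)*((4 + m)/(-2 - 5)) = (9/5 + √(4 - 12)/5)*((4 + m)/(-7)) = (9/5 + √(-8)/5)*((4 + m)*(-⅐)) = (9/5 + (2*I*√2)/5)*(-4/7 - m/7) = (9/5 + 2*I*√2/5)*(-4/7 - m/7) = (-4/7 - m/7)*(9/5 + 2*I*√2/5))
(v(-69) + 4211)/(-16314 - 27776) = (-(4 - 69)*(9 + 2*I*√2)/35 + 4211)/(-16314 - 27776) = (-1/35*(-65)*(9 + 2*I*√2) + 4211)/(-44090) = ((117/7 + 26*I*√2/7) + 4211)*(-1/44090) = (29594/7 + 26*I*√2/7)*(-1/44090) = -14797/154315 - 13*I*√2/154315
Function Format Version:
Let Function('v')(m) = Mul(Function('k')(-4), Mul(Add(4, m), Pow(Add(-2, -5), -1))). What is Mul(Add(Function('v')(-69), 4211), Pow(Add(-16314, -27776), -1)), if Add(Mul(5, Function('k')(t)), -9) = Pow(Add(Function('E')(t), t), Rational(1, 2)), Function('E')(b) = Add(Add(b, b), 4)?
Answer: Add(Rational(-14797, 154315), Mul(Rational(-13, 154315), I, Pow(2, Rational(1, 2)))) ≈ Add(-0.095888, Mul(-0.00011914, I))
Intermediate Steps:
Function('E')(b) = Add(4, Mul(2, b)) (Function('E')(b) = Add(Mul(2, b), 4) = Add(4, Mul(2, b)))
Function('k')(t) = Add(Rational(9, 5), Mul(Rational(1, 5), Pow(Add(4, Mul(3, t)), Rational(1, 2)))) (Function('k')(t) = Add(Rational(9, 5), Mul(Rational(1, 5), Pow(Add(Add(4, Mul(2, t)), t), Rational(1, 2)))) = Add(Rational(9, 5), Mul(Rational(1, 5), Pow(Add(4, Mul(3, t)), Rational(1, 2)))))
Function('v')(m) = Mul(Add(Rational(-4, 7), Mul(Rational(-1, 7), m)), Add(Rational(9, 5), Mul(Rational(2, 5), I, Pow(2, Rational(1, 2))))) (Function('v')(m) = Mul(Add(Rational(9, 5), Mul(Rational(1, 5), Pow(Add(4, Mul(3, -4)), Rational(1, 2)))), Mul(Add(4, m), Pow(Add(-2, -5), -1))) = Mul(Add(Rational(9, 5), Mul(Rational(1, 5), Pow(Add(4, -12), Rational(1, 2)))), Mul(Add(4, m), Pow(-7, -1))) = Mul(Add(Rational(9, 5), Mul(Rational(1, 5), Pow(-8, Rational(1, 2)))), Mul(Add(4, m), Rational(-1, 7))) = Mul(Add(Rational(9, 5), Mul(Rational(1, 5), Mul(2, I, Pow(2, Rational(1, 2))))), Add(Rational(-4, 7), Mul(Rational(-1, 7), m))) = Mul(Add(Rational(9, 5), Mul(Rational(2, 5), I, Pow(2, Rational(1, 2)))), Add(Rational(-4, 7), Mul(Rational(-1, 7), m))) = Mul(Add(Rational(-4, 7), Mul(Rational(-1, 7), m)), Add(Rational(9, 5), Mul(Rational(2, 5), I, Pow(2, Rational(1, 2))))))
Mul(Add(Function('v')(-69), 4211), Pow(Add(-16314, -27776), -1)) = Mul(Add(Mul(Rational(-1, 35), Add(4, -69), Add(9, Mul(2, I, Pow(2, Rational(1, 2))))), 4211), Pow(Add(-16314, -27776), -1)) = Mul(Add(Mul(Rational(-1, 35), -65, Add(9, Mul(2, I, Pow(2, Rational(1, 2))))), 4211), Pow(-44090, -1)) = Mul(Add(Add(Rational(117, 7), Mul(Rational(26, 7), I, Pow(2, Rational(1, 2)))), 4211), Rational(-1, 44090)) = Mul(Add(Rational(29594, 7), Mul(Rational(26, 7), I, Pow(2, Rational(1, 2)))), Rational(-1, 44090)) = Add(Rational(-14797, 154315), Mul(Rational(-13, 154315), I, Pow(2, Rational(1, 2))))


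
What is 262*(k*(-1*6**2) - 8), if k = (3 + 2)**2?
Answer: -237896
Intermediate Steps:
k = 25 (k = 5**2 = 25)
262*(k*(-1*6**2) - 8) = 262*(25*(-1*6**2) - 8) = 262*(25*(-1*36) - 8) = 262*(25*(-36) - 8) = 262*(-900 - 8) = 262*(-908) = -237896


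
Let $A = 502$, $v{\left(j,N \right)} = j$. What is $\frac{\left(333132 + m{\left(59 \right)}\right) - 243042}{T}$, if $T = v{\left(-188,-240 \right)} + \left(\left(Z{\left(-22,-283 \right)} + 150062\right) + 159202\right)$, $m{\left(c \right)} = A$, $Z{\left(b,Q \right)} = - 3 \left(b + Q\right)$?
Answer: $\frac{90592}{309991} \approx 0.29224$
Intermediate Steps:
$Z{\left(b,Q \right)} = - 3 Q - 3 b$ ($Z{\left(b,Q \right)} = - 3 \left(Q + b\right) = - 3 Q - 3 b$)
$m{\left(c \right)} = 502$
$T = 309991$ ($T = -188 + \left(\left(\left(\left(-3\right) \left(-283\right) - -66\right) + 150062\right) + 159202\right) = -188 + \left(\left(\left(849 + 66\right) + 150062\right) + 159202\right) = -188 + \left(\left(915 + 150062\right) + 159202\right) = -188 + \left(150977 + 159202\right) = -188 + 310179 = 309991$)
$\frac{\left(333132 + m{\left(59 \right)}\right) - 243042}{T} = \frac{\left(333132 + 502\right) - 243042}{309991} = \left(333634 - 243042\right) \frac{1}{309991} = 90592 \cdot \frac{1}{309991} = \frac{90592}{309991}$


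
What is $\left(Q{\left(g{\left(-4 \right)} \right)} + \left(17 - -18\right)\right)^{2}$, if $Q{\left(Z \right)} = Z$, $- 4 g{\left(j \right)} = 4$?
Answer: $1156$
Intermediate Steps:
$g{\left(j \right)} = -1$ ($g{\left(j \right)} = \left(- \frac{1}{4}\right) 4 = -1$)
$\left(Q{\left(g{\left(-4 \right)} \right)} + \left(17 - -18\right)\right)^{2} = \left(-1 + \left(17 - -18\right)\right)^{2} = \left(-1 + \left(17 + 18\right)\right)^{2} = \left(-1 + 35\right)^{2} = 34^{2} = 1156$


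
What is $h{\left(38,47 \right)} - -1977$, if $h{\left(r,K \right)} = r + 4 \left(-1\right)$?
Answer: $2011$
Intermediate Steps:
$h{\left(r,K \right)} = -4 + r$ ($h{\left(r,K \right)} = r - 4 = -4 + r$)
$h{\left(38,47 \right)} - -1977 = \left(-4 + 38\right) - -1977 = 34 + 1977 = 2011$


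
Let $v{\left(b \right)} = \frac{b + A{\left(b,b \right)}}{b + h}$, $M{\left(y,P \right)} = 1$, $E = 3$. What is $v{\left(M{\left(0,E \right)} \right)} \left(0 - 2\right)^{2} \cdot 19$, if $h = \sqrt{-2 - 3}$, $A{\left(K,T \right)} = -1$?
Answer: $0$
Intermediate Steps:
$h = i \sqrt{5}$ ($h = \sqrt{-5} = i \sqrt{5} \approx 2.2361 i$)
$v{\left(b \right)} = \frac{-1 + b}{b + i \sqrt{5}}$ ($v{\left(b \right)} = \frac{b - 1}{b + i \sqrt{5}} = \frac{-1 + b}{b + i \sqrt{5}}$)
$v{\left(M{\left(0,E \right)} \right)} \left(0 - 2\right)^{2} \cdot 19 = \frac{-1 + 1}{1 + i \sqrt{5}} \left(0 - 2\right)^{2} \cdot 19 = \frac{1}{1 + i \sqrt{5}} \cdot 0 \left(-2\right)^{2} \cdot 19 = 0 \cdot 4 \cdot 19 = 0 \cdot 19 = 0$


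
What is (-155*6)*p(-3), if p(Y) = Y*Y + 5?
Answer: -13020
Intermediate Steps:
p(Y) = 5 + Y² (p(Y) = Y² + 5 = 5 + Y²)
(-155*6)*p(-3) = (-155*6)*(5 + (-3)²) = -930*(5 + 9) = -930*14 = -13020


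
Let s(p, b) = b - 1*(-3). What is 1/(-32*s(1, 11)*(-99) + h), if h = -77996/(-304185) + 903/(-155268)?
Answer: 1749266540/77583907937779 ≈ 2.2547e-5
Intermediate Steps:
s(p, b) = 3 + b (s(p, b) = b + 3 = 3 + b)
h = 438355699/1749266540 (h = -77996*(-1/304185) + 903*(-1/155268) = 77996/304185 - 301/51756 = 438355699/1749266540 ≈ 0.25059)
1/(-32*s(1, 11)*(-99) + h) = 1/(-32*(3 + 11)*(-99) + 438355699/1749266540) = 1/(-32*14*(-99) + 438355699/1749266540) = 1/(-448*(-99) + 438355699/1749266540) = 1/(44352 + 438355699/1749266540) = 1/(77583907937779/1749266540) = 1749266540/77583907937779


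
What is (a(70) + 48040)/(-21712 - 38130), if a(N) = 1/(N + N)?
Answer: -6725601/8377880 ≈ -0.80278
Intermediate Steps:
a(N) = 1/(2*N)
(a(70) + 48040)/(-21712 - 38130) = ((½)/70 + 48040)/(-21712 - 38130) = ((½)*(1/70) + 48040)/(-59842) = (1/140 + 48040)*(-1/59842) = (6725601/140)*(-1/59842) = -6725601/8377880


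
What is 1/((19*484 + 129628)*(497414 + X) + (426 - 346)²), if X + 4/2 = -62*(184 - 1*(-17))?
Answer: 1/67322705200 ≈ 1.4854e-11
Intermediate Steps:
X = -12464 (X = -2 - 62*(184 - 1*(-17)) = -2 - 62*(184 + 17) = -2 - 62*201 = -2 - 12462 = -12464)
1/((19*484 + 129628)*(497414 + X) + (426 - 346)²) = 1/((19*484 + 129628)*(497414 - 12464) + (426 - 346)²) = 1/((9196 + 129628)*484950 + 80²) = 1/(138824*484950 + 6400) = 1/(67322698800 + 6400) = 1/67322705200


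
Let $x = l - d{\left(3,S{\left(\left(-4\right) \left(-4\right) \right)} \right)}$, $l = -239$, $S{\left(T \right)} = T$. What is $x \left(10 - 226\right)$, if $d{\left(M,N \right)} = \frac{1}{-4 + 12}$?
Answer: $51651$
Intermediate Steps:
$d{\left(M,N \right)} = \frac{1}{8}$
$x = - \frac{1913}{8}$ ($x = -239 - \frac{1}{8} = - \frac{1913}{8} \approx -239.13$)
$x \left(10 - 226\right) = - \frac{1913 \left(10 - 226\right)}{8} = \left(- \frac{1913}{8}\right) \left(-216\right) = 51651$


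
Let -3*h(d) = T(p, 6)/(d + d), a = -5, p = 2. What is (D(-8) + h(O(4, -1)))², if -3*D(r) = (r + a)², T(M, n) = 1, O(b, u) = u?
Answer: 113569/36 ≈ 3154.7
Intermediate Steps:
h(d) = -1/(6*d) (h(d) = -1/(3*(d + d)) = -1/(3*(2*d)) = -1/(2*d)/3 = -1/(6*d))
D(r) = -(-5 + r)²/3 (D(r) = -(r - 5)²/3 = -(-5 + r)²/3)
(D(-8) + h(O(4, -1)))² = (-(-5 - 8)²/3 - ⅙/(-1))² = (-⅓*(-13)² - ⅙*(-1))² = (-⅓*169 + ⅙)² = (-169/3 + ⅙)² = (-337/6)² = 113569/36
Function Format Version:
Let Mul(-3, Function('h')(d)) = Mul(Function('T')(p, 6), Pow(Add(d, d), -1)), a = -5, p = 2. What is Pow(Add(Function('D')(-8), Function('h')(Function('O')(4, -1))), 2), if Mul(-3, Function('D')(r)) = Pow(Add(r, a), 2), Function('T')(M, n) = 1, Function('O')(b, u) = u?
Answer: Rational(113569, 36) ≈ 3154.7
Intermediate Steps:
Function('h')(d) = Mul(Rational(-1, 6), Pow(d, -1)) (Function('h')(d) = Mul(Rational(-1, 3), Mul(1, Pow(Add(d, d), -1))) = Mul(Rational(-1, 3), Mul(1, Pow(Mul(2, d), -1))) = Mul(Rational(-1, 3), Mul(1, Mul(Rational(1, 2), Pow(d, -1)))) = Mul(Rational(-1, 3), Mul(Rational(1, 2), Pow(d, -1))) = Mul(Rational(-1, 6), Pow(d, -1)))
Function('D')(r) = Mul(Rational(-1, 3), Pow(Add(-5, r), 2)) (Function('D')(r) = Mul(Rational(-1, 3), Pow(Add(r, -5), 2)) = Mul(Rational(-1, 3), Pow(Add(-5, r), 2)))
Pow(Add(Function('D')(-8), Function('h')(Function('O')(4, -1))), 2) = Pow(Add(Mul(Rational(-1, 3), Pow(Add(-5, -8), 2)), Mul(Rational(-1, 6), Pow(-1, -1))), 2) = Pow(Add(Mul(Rational(-1, 3), Pow(-13, 2)), Mul(Rational(-1, 6), -1)), 2) = Pow(Add(Mul(Rational(-1, 3), 169), Rational(1, 6)), 2) = Pow(Add(Rational(-169, 3), Rational(1, 6)), 2) = Pow(Rational(-337, 6), 2) = Rational(113569, 36)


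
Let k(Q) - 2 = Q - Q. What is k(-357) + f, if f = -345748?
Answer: -345746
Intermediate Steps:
k(Q) = 2 (k(Q) = 2 + (Q - Q) = 2 + 0 = 2)
k(-357) + f = 2 - 345748 = -345746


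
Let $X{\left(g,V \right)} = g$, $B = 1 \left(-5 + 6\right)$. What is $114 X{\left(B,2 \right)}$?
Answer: $114$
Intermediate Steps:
$B = 1$ ($B = 1 \cdot 1 = 1$)
$114 X{\left(B,2 \right)} = 114 \cdot 1 = 114$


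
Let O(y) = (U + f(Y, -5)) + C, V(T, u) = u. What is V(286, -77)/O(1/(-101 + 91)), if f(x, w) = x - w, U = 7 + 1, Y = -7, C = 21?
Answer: -77/27 ≈ -2.8519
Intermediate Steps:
U = 8
O(y) = 27 (O(y) = (8 + (-7 - 1*(-5))) + 21 = (8 + (-7 + 5)) + 21 = (8 - 2) + 21 = 6 + 21 = 27)
V(286, -77)/O(1/(-101 + 91)) = -77/27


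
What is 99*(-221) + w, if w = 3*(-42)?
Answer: -22005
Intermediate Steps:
w = -126
99*(-221) + w = 99*(-221) - 126 = -21879 - 126 = -22005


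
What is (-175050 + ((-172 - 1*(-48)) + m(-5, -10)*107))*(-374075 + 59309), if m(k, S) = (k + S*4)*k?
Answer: 47560827834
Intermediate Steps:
m(k, S) = k*(k + 4*S) (m(k, S) = (k + 4*S)*k = k*(k + 4*S))
(-175050 + ((-172 - 1*(-48)) + m(-5, -10)*107))*(-374075 + 59309) = (-175050 + ((-172 - 1*(-48)) - 5*(-5 + 4*(-10))*107))*(-374075 + 59309) = (-175050 + ((-172 + 48) - 5*(-5 - 40)*107))*(-314766) = (-175050 + (-124 - 5*(-45)*107))*(-314766) = (-175050 + (-124 + 225*107))*(-314766) = (-175050 + (-124 + 24075))*(-314766) = (-175050 + 23951)*(-314766) = -151099*(-314766) = 47560827834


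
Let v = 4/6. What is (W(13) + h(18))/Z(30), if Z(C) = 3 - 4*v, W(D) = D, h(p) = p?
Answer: 93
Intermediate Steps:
v = ⅔ (v = 4*(⅙) = ⅔ ≈ 0.66667)
Z(C) = ⅓ (Z(C) = 3 - 4*⅔ = 3 - 8/3 = ⅓)
(W(13) + h(18))/Z(30) = (13 + 18)/(⅓) = 31*3 = 93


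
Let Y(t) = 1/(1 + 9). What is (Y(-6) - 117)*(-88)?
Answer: 51436/5 ≈ 10287.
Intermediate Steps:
Y(t) = 1/10
(Y(-6) - 117)*(-88) = (1/10 - 117)*(-88) = -1169/10*(-88) = 51436/5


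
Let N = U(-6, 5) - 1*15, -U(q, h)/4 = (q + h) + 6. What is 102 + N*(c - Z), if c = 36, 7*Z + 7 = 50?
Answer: -943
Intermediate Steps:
Z = 43/7 (Z = -1 + (⅐)*50 = -1 + 50/7 = 43/7 ≈ 6.1429)
U(q, h) = -24 - 4*h - 4*q (U(q, h) = -4*((q + h) + 6) = -4*((h + q) + 6) = -4*(6 + h + q) = -24 - 4*h - 4*q)
N = -35 (N = (-24 - 4*5 - 4*(-6)) - 1*15 = (-24 - 20 + 24) - 15 = -20 - 15 = -35)
102 + N*(c - Z) = 102 - 35*(36 - 1*43/7) = 102 - 35*(36 - 43/7) = 102 - 35*209/7 = 102 - 1045 = -943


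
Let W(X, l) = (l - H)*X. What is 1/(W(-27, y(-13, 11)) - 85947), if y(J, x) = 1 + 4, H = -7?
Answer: -1/86271 ≈ -1.1591e-5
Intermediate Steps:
y(J, x) = 5
W(X, l) = X*(7 + l) (W(X, l) = (l - 1*(-7))*X = (l + 7)*X = (7 + l)*X = X*(7 + l))
1/(W(-27, y(-13, 11)) - 85947) = 1/(-27*(7 + 5) - 85947) = 1/(-27*12 - 85947) = 1/(-324 - 85947) = 1/(-86271) = -1/86271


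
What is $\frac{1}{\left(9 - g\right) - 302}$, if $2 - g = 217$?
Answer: $- \frac{1}{78} \approx -0.012821$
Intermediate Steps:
$g = -215$ ($g = 2 - 217 = -215$)
$\frac{1}{\left(9 - g\right) - 302} = \frac{1}{\left(9 - -215\right) - 302} = \frac{1}{\left(9 + 215\right) - 302} = \frac{1}{224 - 302} = \frac{1}{-78} = - \frac{1}{78}$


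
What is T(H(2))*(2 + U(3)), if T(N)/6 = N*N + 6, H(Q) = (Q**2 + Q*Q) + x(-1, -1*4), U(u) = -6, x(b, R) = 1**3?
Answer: -2088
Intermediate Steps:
x(b, R) = 1
H(Q) = 1 + 2*Q**2 (H(Q) = (Q**2 + Q*Q) + 1 = (Q**2 + Q**2) + 1 = 2*Q**2 + 1 = 1 + 2*Q**2)
T(N) = 36 + 6*N**2 (T(N) = 6*(N*N + 6) = 6*(N**2 + 6) = 6*(6 + N**2) = 36 + 6*N**2)
T(H(2))*(2 + U(3)) = (36 + 6*(1 + 2*2**2)**2)*(2 - 6) = (36 + 6*(1 + 2*4)**2)*(-4) = (36 + 6*(1 + 8)**2)*(-4) = (36 + 6*9**2)*(-4) = (36 + 6*81)*(-4) = (36 + 486)*(-4) = 522*(-4) = -2088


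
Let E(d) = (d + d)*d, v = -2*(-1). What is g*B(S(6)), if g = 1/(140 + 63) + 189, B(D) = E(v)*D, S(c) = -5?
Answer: -1534720/203 ≈ -7560.2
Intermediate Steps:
v = 2
E(d) = 2*d**2 (E(d) = (2*d)*d = 2*d**2)
B(D) = 8*D (B(D) = (2*2**2)*D = (2*4)*D = 8*D)
g = 38368/203 (g = 1/203 + 189 = 38368/203 ≈ 189.00)
g*B(S(6)) = 38368*(8*(-5))/203 = (38368/203)*(-40) = -1534720/203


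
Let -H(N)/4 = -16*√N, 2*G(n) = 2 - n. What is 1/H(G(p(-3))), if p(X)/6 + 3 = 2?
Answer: 1/128 ≈ 0.0078125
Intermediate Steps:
p(X) = -6 (p(X) = -18 + 6*2 = -18 + 12 = -6)
G(n) = 1 - n/2 (G(n) = (2 - n)/2 = 1 - n/2)
H(N) = 64*√N (H(N) = -(-64)*√N = 64*√N)
1/H(G(p(-3))) = 1/(64*√(1 - ½*(-6))) = 1/(64*√(1 + 3)) = 1/(64*√4) = 1/(64*2) = 1/128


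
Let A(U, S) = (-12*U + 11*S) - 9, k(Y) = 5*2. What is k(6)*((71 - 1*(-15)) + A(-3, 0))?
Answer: 1130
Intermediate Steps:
k(Y) = 10
A(U, S) = -9 - 12*U + 11*S
k(6)*((71 - 1*(-15)) + A(-3, 0)) = 10*((71 - 1*(-15)) + (-9 - 12*(-3) + 11*0)) = 10*((71 + 15) + (-9 + 36 + 0)) = 10*(86 + 27) = 10*113 = 1130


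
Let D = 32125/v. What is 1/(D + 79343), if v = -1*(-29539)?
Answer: 29539/2343745002 ≈ 1.2603e-5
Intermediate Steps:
v = 29539
D = 32125/29539 ≈ 1.0875
1/(D + 79343) = 1/(32125/29539 + 79343) = 1/(2343745002/29539) = 29539/2343745002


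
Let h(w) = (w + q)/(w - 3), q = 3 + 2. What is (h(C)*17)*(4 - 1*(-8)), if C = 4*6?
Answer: 1972/7 ≈ 281.71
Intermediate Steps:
q = 5
C = 24
h(w) = (5 + w)/(-3 + w) (h(w) = (w + 5)/(w - 3) = (5 + w)/(-3 + w))
(h(C)*17)*(4 - 1*(-8)) = (((5 + 24)/(-3 + 24))*17)*(4 - 1*(-8)) = ((29/21)*17)*(4 + 8) = (((1/21)*29)*17)*12 = ((29/21)*17)*12 = (493/21)*12 = 1972/7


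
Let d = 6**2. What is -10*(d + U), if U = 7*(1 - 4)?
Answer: -150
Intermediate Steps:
d = 36
U = -21 (U = 7*(-3) = -21)
-10*(d + U) = -10*(36 - 21) = -10*15 = -150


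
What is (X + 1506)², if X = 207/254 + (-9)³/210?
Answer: 44653961899044/19758025 ≈ 2.2600e+6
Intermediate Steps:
X = -11808/4445 (X = 207*(1/254) - 729*1/210 = 207/254 - 243/70 = -11808/4445 ≈ -2.6565)
(X + 1506)² = (-11808/4445 + 1506)² = (6682362/4445)² = 44653961899044/19758025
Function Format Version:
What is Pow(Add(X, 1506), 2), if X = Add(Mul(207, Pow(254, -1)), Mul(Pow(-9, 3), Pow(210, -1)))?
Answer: Rational(44653961899044, 19758025) ≈ 2.2600e+6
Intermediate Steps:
X = Rational(-11808, 4445) (X = Add(Mul(207, Rational(1, 254)), Mul(-729, Rational(1, 210))) = Add(Rational(207, 254), Rational(-243, 70)) = Rational(-11808, 4445) ≈ -2.6565)
Pow(Add(X, 1506), 2) = Pow(Add(Rational(-11808, 4445), 1506), 2) = Pow(Rational(6682362, 4445), 2) = Rational(44653961899044, 19758025)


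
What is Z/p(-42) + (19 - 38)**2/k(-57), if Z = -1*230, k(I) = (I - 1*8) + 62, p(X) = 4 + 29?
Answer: -4201/33 ≈ -127.30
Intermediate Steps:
p(X) = 33
k(I) = 54 + I (k(I) = (I - 8) + 62 = (-8 + I) + 62 = 54 + I)
Z = -230
Z/p(-42) + (19 - 38)**2/k(-57) = -230/33 + (19 - 38)**2/(54 - 57) = -230*1/33 + (-19)**2/(-3) = -230/33 + 361*(-1/3) = -230/33 - 361/3 = -4201/33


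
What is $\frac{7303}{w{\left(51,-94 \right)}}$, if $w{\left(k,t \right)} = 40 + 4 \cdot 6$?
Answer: $\frac{7303}{64} \approx 114.11$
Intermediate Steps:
$w{\left(k,t \right)} = 64$ ($w{\left(k,t \right)} = 40 + 24 = 64$)
$\frac{7303}{w{\left(51,-94 \right)}} = \frac{7303}{64}$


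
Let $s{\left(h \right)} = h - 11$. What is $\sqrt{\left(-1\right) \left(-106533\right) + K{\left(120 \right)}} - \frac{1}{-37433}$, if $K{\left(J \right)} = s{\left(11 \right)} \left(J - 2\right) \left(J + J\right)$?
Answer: $\frac{1}{37433} + 3 \sqrt{11837} \approx 326.39$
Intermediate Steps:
$s{\left(h \right)} = -11 + h$
$K{\left(J \right)} = 0$ ($K{\left(J \right)} = \left(-11 + 11\right) \left(J - 2\right) \left(J + J\right) = 0 \left(-2 + J\right) 2 J = 0 \cdot 2 J \left(-2 + J\right) = 0$)
$\sqrt{\left(-1\right) \left(-106533\right) + K{\left(120 \right)}} - \frac{1}{-37433} = \sqrt{\left(-1\right) \left(-106533\right) + 0} - \frac{1}{-37433} = \sqrt{106533 + 0} - - \frac{1}{37433} = \sqrt{106533} + \frac{1}{37433} = 3 \sqrt{11837} + \frac{1}{37433} = \frac{1}{37433} + 3 \sqrt{11837}$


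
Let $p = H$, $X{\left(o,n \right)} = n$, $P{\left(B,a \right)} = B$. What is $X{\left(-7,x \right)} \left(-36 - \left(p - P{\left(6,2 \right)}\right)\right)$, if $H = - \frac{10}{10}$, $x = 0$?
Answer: $0$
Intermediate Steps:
$H = -1$ ($H = \left(-10\right) \frac{1}{10} = -1$)
$p = -1$
$X{\left(-7,x \right)} \left(-36 - \left(p - P{\left(6,2 \right)}\right)\right) = 0 \left(-36 + \left(6 - -1\right)\right) = 0 \left(-36 + \left(6 + 1\right)\right) = 0 \left(-36 + 7\right) = 0 \left(-29\right) = 0$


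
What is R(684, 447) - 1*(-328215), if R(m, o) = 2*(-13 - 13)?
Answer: 328163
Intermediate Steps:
R(m, o) = -52 (R(m, o) = 2*(-26) = -52)
R(684, 447) - 1*(-328215) = -52 - 1*(-328215) = -52 + 328215 = 328163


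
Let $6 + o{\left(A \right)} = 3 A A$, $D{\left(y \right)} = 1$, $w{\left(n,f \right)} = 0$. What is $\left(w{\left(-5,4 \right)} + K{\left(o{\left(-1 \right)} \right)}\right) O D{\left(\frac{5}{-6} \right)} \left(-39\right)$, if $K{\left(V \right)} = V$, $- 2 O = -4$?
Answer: $234$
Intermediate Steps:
$O = 2$ ($O = \left(- \frac{1}{2}\right) \left(-4\right) = 2$)
$o{\left(A \right)} = -6 + 3 A^{2}$ ($o{\left(A \right)} = -6 + 3 A A = -6 + 3 A^{2}$)
$\left(w{\left(-5,4 \right)} + K{\left(o{\left(-1 \right)} \right)}\right) O D{\left(\frac{5}{-6} \right)} \left(-39\right) = \left(0 - \left(6 - 3 \left(-1\right)^{2}\right)\right) 2 \cdot 1 \left(-39\right) = \left(0 + \left(-6 + 3 \cdot 1\right)\right) 2 \cdot 1 \left(-39\right) = \left(0 + \left(-6 + 3\right)\right) 2 \cdot 1 \left(-39\right) = \left(0 - 3\right) 2 \cdot 1 \left(-39\right) = \left(-3\right) 2 \cdot 1 \left(-39\right) = \left(-6\right) 1 \left(-39\right) = \left(-6\right) \left(-39\right) = 234$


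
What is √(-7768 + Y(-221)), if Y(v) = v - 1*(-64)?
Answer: 5*I*√317 ≈ 89.022*I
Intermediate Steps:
Y(v) = 64 + v (Y(v) = v + 64 = 64 + v)
√(-7768 + Y(-221)) = √(-7768 + (64 - 221)) = √(-7768 - 157) = √(-7925) = 5*I*√317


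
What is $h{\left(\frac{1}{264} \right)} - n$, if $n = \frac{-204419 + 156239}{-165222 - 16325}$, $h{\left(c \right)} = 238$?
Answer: $\frac{43160006}{181547} \approx 237.73$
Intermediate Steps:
$n = \frac{48180}{181547}$ ($n = - \frac{48180}{-181547} = \left(-48180\right) \left(- \frac{1}{181547}\right) = \frac{48180}{181547} \approx 0.26539$)
$h{\left(\frac{1}{264} \right)} - n = 238 - \frac{48180}{181547} = \frac{43160006}{181547}$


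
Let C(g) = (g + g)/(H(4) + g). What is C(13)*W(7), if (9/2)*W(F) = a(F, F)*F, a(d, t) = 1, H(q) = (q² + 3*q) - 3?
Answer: 182/171 ≈ 1.0643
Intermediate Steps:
H(q) = -3 + q² + 3*q
C(g) = 2*g/(25 + g) (C(g) = (g + g)/((-3 + 4² + 3*4) + g) = (2*g)/((-3 + 16 + 12) + g) = (2*g)/(25 + g) = 2*g/(25 + g))
W(F) = 2*F/9 (W(F) = 2*(1*F)/9 = 2*F/9)
C(13)*W(7) = (2*13/(25 + 13))*((2/9)*7) = (2*13/38)*(14/9) = (2*13*(1/38))*(14/9) = (13/19)*(14/9) = 182/171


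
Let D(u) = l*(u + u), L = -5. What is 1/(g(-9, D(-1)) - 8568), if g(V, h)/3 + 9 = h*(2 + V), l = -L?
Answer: -1/8385 ≈ -0.00011926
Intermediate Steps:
l = 5 (l = -1*(-5) = 5)
D(u) = 10*u (D(u) = 5*(u + u) = 5*(2*u) = 10*u)
g(V, h) = -27 + 3*h*(2 + V) (g(V, h) = -27 + 3*(h*(2 + V)) = -27 + 3*h*(2 + V))
1/(g(-9, D(-1)) - 8568) = 1/((-27 + 6*(10*(-1)) + 3*(-9)*(10*(-1))) - 8568) = 1/((-27 + 6*(-10) + 3*(-9)*(-10)) - 8568) = 1/((-27 - 60 + 270) - 8568) = 1/(183 - 8568) = 1/(-8385) = -1/8385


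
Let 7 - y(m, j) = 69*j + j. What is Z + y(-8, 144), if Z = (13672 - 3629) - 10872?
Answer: -10902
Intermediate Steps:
Z = -829 (Z = 10043 - 10872 = -829)
y(m, j) = 7 - 70*j (y(m, j) = 7 - (69*j + j) = 7 - 70*j)
Z + y(-8, 144) = -829 + (7 - 70*144) = -829 + (7 - 10080) = -829 - 10073 = -10902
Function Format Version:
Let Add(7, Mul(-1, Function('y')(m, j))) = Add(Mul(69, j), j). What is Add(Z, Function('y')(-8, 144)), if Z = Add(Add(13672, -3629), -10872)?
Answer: -10902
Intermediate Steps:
Z = -829 (Z = Add(10043, -10872) = -829)
Function('y')(m, j) = Add(7, Mul(-70, j)) (Function('y')(m, j) = Add(7, Mul(-1, Add(Mul(69, j), j))) = Add(7, Mul(-1, Mul(70, j))) = Add(7, Mul(-70, j)))
Add(Z, Function('y')(-8, 144)) = Add(-829, Add(7, Mul(-70, 144))) = Add(-829, Add(7, -10080)) = Add(-829, -10073) = -10902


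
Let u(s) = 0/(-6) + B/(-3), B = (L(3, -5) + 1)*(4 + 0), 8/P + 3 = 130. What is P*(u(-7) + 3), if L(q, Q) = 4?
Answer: -88/381 ≈ -0.23097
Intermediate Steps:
P = 8/127 (P = 8/(-3 + 130) = 8/127 ≈ 0.062992)
B = 20 (B = (4 + 1)*(4 + 0) = 5*4 = 20)
u(s) = -20/3 (u(s) = 0/(-6) + 20/(-3) = 0*(-⅙) + 20*(-⅓) = 0 - 20/3 = -20/3)
P*(u(-7) + 3) = 8*(-20/3 + 3)/127 = (8/127)*(-11/3) = -88/381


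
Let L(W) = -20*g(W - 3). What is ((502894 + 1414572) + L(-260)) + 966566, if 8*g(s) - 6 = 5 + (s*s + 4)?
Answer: 2711072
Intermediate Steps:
g(s) = 15/8 + s**2/8 (g(s) = 3/4 + (5 + (s*s + 4))/8 = 3/4 + (5 + (s**2 + 4))/8 = 3/4 + (5 + (4 + s**2))/8 = 3/4 + (9 + s**2)/8 = 3/4 + (9/8 + s**2/8) = 15/8 + s**2/8)
L(W) = -75/2 - 5*(-3 + W)**2/2 (L(W) = -20*(15/8 + (W - 3)**2/8) = -20*(15/8 + (-3 + W)**2/8) = -75/2 - 5*(-3 + W)**2/2)
((502894 + 1414572) + L(-260)) + 966566 = ((502894 + 1414572) + (-75/2 - 5*(-3 - 260)**2/2)) + 966566 = (1917466 + (-75/2 - 5/2*(-263)**2)) + 966566 = (1917466 + (-75/2 - 5/2*69169)) + 966566 = (1917466 + (-75/2 - 345845/2)) + 966566 = (1917466 - 172960) + 966566 = 1744506 + 966566 = 2711072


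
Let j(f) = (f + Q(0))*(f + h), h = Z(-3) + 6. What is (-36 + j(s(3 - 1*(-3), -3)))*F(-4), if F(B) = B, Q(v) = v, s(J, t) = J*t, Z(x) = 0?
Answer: -720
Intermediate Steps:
h = 6 (h = 0 + 6 = 6)
j(f) = f*(6 + f) (j(f) = (f + 0)*(f + 6) = f*(6 + f))
(-36 + j(s(3 - 1*(-3), -3)))*F(-4) = (-36 + ((3 - 1*(-3))*(-3))*(6 + (3 - 1*(-3))*(-3)))*(-4) = (-36 + ((3 + 3)*(-3))*(6 + (3 + 3)*(-3)))*(-4) = (-36 + (6*(-3))*(6 + 6*(-3)))*(-4) = (-36 - 18*(6 - 18))*(-4) = (-36 - 18*(-12))*(-4) = (-36 + 216)*(-4) = 180*(-4) = -720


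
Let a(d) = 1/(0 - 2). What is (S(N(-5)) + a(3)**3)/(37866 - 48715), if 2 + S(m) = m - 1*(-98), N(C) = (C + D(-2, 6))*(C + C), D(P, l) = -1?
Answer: -1247/86792 ≈ -0.014368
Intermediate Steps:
N(C) = 2*C*(-1 + C) (N(C) = (C - 1)*(C + C) = (-1 + C)*(2*C) = 2*C*(-1 + C))
a(d) = -1/2 (a(d) = 1/(-2) = -1/2)
S(m) = 96 + m (S(m) = -2 + (m - 1*(-98)) = -2 + (m + 98) = -2 + (98 + m) = 96 + m)
(S(N(-5)) + a(3)**3)/(37866 - 48715) = ((96 + 2*(-5)*(-1 - 5)) + (-1/2)**3)/(37866 - 48715) = ((96 + 2*(-5)*(-6)) - 1/8)/(-10849) = ((96 + 60) - 1/8)*(-1/10849) = (156 - 1/8)*(-1/10849) = (1247/8)*(-1/10849) = -1247/86792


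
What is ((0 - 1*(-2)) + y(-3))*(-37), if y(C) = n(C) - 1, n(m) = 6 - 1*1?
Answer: -222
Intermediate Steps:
n(m) = 5 (n(m) = 6 - 1 = 5)
y(C) = 4 (y(C) = 5 - 1 = 4)
((0 - 1*(-2)) + y(-3))*(-37) = ((0 - 1*(-2)) + 4)*(-37) = ((0 + 2) + 4)*(-37) = (2 + 4)*(-37) = 6*(-37) = -222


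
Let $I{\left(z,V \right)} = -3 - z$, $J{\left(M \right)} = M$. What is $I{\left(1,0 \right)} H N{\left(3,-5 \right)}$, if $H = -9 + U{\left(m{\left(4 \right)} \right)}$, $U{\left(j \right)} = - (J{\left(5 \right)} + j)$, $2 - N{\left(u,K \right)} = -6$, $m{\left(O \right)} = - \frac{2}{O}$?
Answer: $432$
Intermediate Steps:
$N{\left(u,K \right)} = 8$ ($N{\left(u,K \right)} = 2 - -6 = 2 + 6 = 8$)
$U{\left(j \right)} = -5 - j$ ($U{\left(j \right)} = - (5 + j) = -5 - j$)
$H = - \frac{27}{2}$ ($H = -9 - \left(5 - \frac{2}{4}\right) = -9 - \left(5 - \frac{1}{2}\right) = -9 - \frac{9}{2} = - \frac{27}{2} \approx -13.5$)
$I{\left(1,0 \right)} H N{\left(3,-5 \right)} = \left(-3 - 1\right) \left(- \frac{27}{2}\right) 8 = \left(-4\right) \left(- \frac{27}{2}\right) 8 = 54 \cdot 8 = 432$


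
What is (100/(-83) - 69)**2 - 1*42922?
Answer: -261735729/6889 ≈ -37993.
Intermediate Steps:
(100/(-83) - 69)**2 - 1*42922 = (100*(-1/83) - 69)**2 - 42922 = (-100/83 - 69)**2 - 42922 = (-5827/83)**2 - 42922 = 33953929/6889 - 42922 = -261735729/6889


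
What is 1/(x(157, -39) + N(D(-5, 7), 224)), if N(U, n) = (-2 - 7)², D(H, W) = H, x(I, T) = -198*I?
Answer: -1/31005 ≈ -3.2253e-5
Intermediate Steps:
N(U, n) = 81 (N(U, n) = (-9)² = 81)
1/(x(157, -39) + N(D(-5, 7), 224)) = 1/(-198*157 + 81) = 1/(-31086 + 81) = 1/(-31005) = -1/31005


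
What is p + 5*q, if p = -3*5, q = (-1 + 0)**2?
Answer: -10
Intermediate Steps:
q = 1 (q = (-1)**2 = 1)
p = -15
p + 5*q = -15 + 5*1 = -15 + 5 = -10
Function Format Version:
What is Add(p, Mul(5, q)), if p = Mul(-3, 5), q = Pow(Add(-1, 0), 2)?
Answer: -10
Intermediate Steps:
q = 1 (q = Pow(-1, 2) = 1)
p = -15
Add(p, Mul(5, q)) = Add(-15, Mul(5, 1)) = Add(-15, 5) = -10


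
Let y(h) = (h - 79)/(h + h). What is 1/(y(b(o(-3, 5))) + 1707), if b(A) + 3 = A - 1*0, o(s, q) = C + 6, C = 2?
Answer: 5/8498 ≈ 0.00058837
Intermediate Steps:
o(s, q) = 8 (o(s, q) = 2 + 6 = 8)
b(A) = -3 + A (b(A) = -3 + (A - 1*0) = -3 + (A + 0) = -3 + A)
y(h) = (-79 + h)/(2*h) (y(h) = (-79 + h)/((2*h)) = (-79 + h)*(1/(2*h)) = (-79 + h)/(2*h))
1/(y(b(o(-3, 5))) + 1707) = 1/((-79 + (-3 + 8))/(2*(-3 + 8)) + 1707) = 1/((1/2)*(-79 + 5)/5 + 1707) = 1/((1/2)*(1/5)*(-74) + 1707) = 1/(-37/5 + 1707) = 1/(8498/5) = 5/8498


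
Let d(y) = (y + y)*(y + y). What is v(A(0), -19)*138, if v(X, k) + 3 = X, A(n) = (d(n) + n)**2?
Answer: -414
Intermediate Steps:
d(y) = 4*y**2 (d(y) = (2*y)*(2*y) = 4*y**2)
A(n) = (n + 4*n**2)**2 (A(n) = (4*n**2 + n)**2 = (n + 4*n**2)**2)
v(X, k) = -3 + X
v(A(0), -19)*138 = (-3 + 0**2*(1 + 4*0)**2)*138 = (-3 + 0*(1 + 0)**2)*138 = (-3 + 0*1**2)*138 = (-3 + 0*1)*138 = (-3 + 0)*138 = -3*138 = -414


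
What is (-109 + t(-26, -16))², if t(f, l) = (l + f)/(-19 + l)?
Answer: 290521/25 ≈ 11621.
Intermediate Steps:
t(f, l) = (f + l)/(-19 + l)
(-109 + t(-26, -16))² = (-109 + (-26 - 16)/(-19 - 16))² = (-109 - 42/(-35))² = (-109 - 1/35*(-42))² = (-109 + 6/5)² = (-539/5)² = 290521/25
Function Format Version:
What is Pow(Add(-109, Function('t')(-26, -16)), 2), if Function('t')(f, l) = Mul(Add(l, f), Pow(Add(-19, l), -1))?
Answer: Rational(290521, 25) ≈ 11621.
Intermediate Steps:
Function('t')(f, l) = Mul(Pow(Add(-19, l), -1), Add(f, l)) (Function('t')(f, l) = Mul(Add(f, l), Pow(Add(-19, l), -1)) = Mul(Pow(Add(-19, l), -1), Add(f, l)))
Pow(Add(-109, Function('t')(-26, -16)), 2) = Pow(Add(-109, Mul(Pow(Add(-19, -16), -1), Add(-26, -16))), 2) = Pow(Add(-109, Mul(Pow(-35, -1), -42)), 2) = Pow(Add(-109, Mul(Rational(-1, 35), -42)), 2) = Pow(Add(-109, Rational(6, 5)), 2) = Pow(Rational(-539, 5), 2) = Rational(290521, 25)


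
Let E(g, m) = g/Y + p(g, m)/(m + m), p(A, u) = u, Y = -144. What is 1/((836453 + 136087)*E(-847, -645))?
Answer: 4/24826785 ≈ 1.6112e-7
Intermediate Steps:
E(g, m) = 1/2 - g/144 (E(g, m) = g/(-144) + m/(m + m) = g*(-1/144) + m/((2*m)) = -g/144 + m*(1/(2*m)) = -g/144 + 1/2 = 1/2 - g/144)
1/((836453 + 136087)*E(-847, -645)) = 1/((836453 + 136087)*(1/2 - 1/144*(-847))) = 1/(972540*(1/2 + 847/144)) = 1/(972540*(919/144)) = (1/972540)*(144/919) = 4/24826785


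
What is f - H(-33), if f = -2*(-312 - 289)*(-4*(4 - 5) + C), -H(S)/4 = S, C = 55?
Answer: 70786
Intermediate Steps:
H(S) = -4*S
f = 70918 (f = -2*(-312 - 289)*(-4*(4 - 5) + 55) = -(-1202)*(-4*(-1) + 55) = -(-1202)*(4 + 55) = -(-1202)*59 = -2*(-35459) = 70918)
f - H(-33) = 70918 - (-4)*(-33) = 70918 - 1*132 = 70918 - 132 = 70786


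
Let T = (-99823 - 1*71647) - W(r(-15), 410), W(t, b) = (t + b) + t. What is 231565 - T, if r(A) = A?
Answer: 403415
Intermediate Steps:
W(t, b) = b + 2*t (W(t, b) = (b + t) + t = b + 2*t)
T = -171850 (T = (-99823 - 1*71647) - (410 + 2*(-15)) = (-99823 - 71647) - (410 - 30) = -171470 - 1*380 = -171470 - 380 = -171850)
231565 - T = 231565 - 1*(-171850) = 231565 + 171850 = 403415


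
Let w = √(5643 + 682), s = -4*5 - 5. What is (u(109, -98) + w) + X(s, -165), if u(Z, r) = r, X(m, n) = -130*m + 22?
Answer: 3174 + 5*√253 ≈ 3253.5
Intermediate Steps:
s = -25 (s = -20 - 5 = -25)
X(m, n) = 22 - 130*m
w = 5*√253 (w = √6325 = 5*√253 ≈ 79.530)
(u(109, -98) + w) + X(s, -165) = (-98 + 5*√253) + (22 - 130*(-25)) = (-98 + 5*√253) + (22 + 3250) = (-98 + 5*√253) + 3272 = 3174 + 5*√253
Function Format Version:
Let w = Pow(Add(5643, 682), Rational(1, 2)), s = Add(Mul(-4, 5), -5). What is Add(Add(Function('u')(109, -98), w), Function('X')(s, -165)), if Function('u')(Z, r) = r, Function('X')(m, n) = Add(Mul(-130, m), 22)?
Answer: Add(3174, Mul(5, Pow(253, Rational(1, 2)))) ≈ 3253.5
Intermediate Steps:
s = -25 (s = Add(-20, -5) = -25)
Function('X')(m, n) = Add(22, Mul(-130, m))
w = Mul(5, Pow(253, Rational(1, 2))) (w = Pow(6325, Rational(1, 2)) = Mul(5, Pow(253, Rational(1, 2))) ≈ 79.530)
Add(Add(Function('u')(109, -98), w), Function('X')(s, -165)) = Add(Add(-98, Mul(5, Pow(253, Rational(1, 2)))), Add(22, Mul(-130, -25))) = Add(Add(-98, Mul(5, Pow(253, Rational(1, 2)))), Add(22, 3250)) = Add(Add(-98, Mul(5, Pow(253, Rational(1, 2)))), 3272) = Add(3174, Mul(5, Pow(253, Rational(1, 2))))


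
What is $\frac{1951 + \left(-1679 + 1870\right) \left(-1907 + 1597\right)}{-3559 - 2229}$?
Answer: $\frac{57259}{5788} \approx 9.8927$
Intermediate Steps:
$\frac{1951 + \left(-1679 + 1870\right) \left(-1907 + 1597\right)}{-3559 - 2229} = \frac{1951 + 191 \left(-310\right)}{-5788} = \left(1951 - 59210\right) \left(- \frac{1}{5788}\right) = \left(-57259\right) \left(- \frac{1}{5788}\right) = \frac{57259}{5788}$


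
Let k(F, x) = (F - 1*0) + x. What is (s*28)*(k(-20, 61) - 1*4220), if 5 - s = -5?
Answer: -1170120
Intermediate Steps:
s = 10 (s = 5 - 1*(-5) = 5 + 5 = 10)
k(F, x) = F + x (k(F, x) = (F + 0) + x = F + x)
(s*28)*(k(-20, 61) - 1*4220) = (10*28)*((-20 + 61) - 1*4220) = 280*(41 - 4220) = 280*(-4179) = -1170120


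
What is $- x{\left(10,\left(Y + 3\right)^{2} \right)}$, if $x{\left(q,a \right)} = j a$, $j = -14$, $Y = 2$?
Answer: $350$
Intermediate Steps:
$x{\left(q,a \right)} = - 14 a$
$- x{\left(10,\left(Y + 3\right)^{2} \right)} = - \left(-14\right) \left(2 + 3\right)^{2} = - \left(-14\right) 5^{2} = - \left(-14\right) 25 = \left(-1\right) \left(-350\right) = 350$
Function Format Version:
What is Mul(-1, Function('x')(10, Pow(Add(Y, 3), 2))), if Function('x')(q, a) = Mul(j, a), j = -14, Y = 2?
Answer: 350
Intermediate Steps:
Function('x')(q, a) = Mul(-14, a)
Mul(-1, Function('x')(10, Pow(Add(Y, 3), 2))) = Mul(-1, Mul(-14, Pow(Add(2, 3), 2))) = Mul(-1, Mul(-14, Pow(5, 2))) = Mul(-1, Mul(-14, 25)) = Mul(-1, -350) = 350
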